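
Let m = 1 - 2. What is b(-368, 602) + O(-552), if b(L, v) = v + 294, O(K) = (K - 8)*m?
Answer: 1456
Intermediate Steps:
m = -1
O(K) = 8 - K (O(K) = (K - 8)*(-1) = (-8 + K)*(-1) = 8 - K)
b(L, v) = 294 + v
b(-368, 602) + O(-552) = (294 + 602) + (8 - 1*(-552)) = 896 + (8 + 552) = 896 + 560 = 1456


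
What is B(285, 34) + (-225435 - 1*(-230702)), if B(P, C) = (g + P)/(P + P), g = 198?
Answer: 1000891/190 ≈ 5267.8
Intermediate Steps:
B(P, C) = (198 + P)/(2*P) (B(P, C) = (198 + P)/(P + P) = (198 + P)/((2*P)) = (198 + P)*(1/(2*P)) = (198 + P)/(2*P))
B(285, 34) + (-225435 - 1*(-230702)) = (1/2)*(198 + 285)/285 + (-225435 - 1*(-230702)) = (1/2)*(1/285)*483 + (-225435 + 230702) = 161/190 + 5267 = 1000891/190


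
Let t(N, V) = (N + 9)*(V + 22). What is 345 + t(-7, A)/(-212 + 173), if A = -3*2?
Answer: 13423/39 ≈ 344.18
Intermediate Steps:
A = -6
t(N, V) = (9 + N)*(22 + V)
345 + t(-7, A)/(-212 + 173) = 345 + (198 + 9*(-6) + 22*(-7) - 7*(-6))/(-212 + 173) = 345 + (198 - 54 - 154 + 42)/(-39) = 345 - 1/39*32 = 345 - 32/39 = 13423/39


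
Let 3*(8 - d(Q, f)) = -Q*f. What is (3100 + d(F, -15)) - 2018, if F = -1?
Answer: 1095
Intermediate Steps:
d(Q, f) = 8 + Q*f/3 (d(Q, f) = 8 - (-1)*Q*f/3 = 8 + Q*f/3)
(3100 + d(F, -15)) - 2018 = (3100 + (8 + (⅓)*(-1)*(-15))) - 2018 = (3100 + (8 + 5)) - 2018 = (3100 + 13) - 2018 = 3113 - 2018 = 1095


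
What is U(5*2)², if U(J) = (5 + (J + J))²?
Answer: 390625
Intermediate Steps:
U(J) = (5 + 2*J)²
U(5*2)² = ((5 + 2*(5*2))²)² = ((5 + 2*10)²)² = ((5 + 20)²)² = (25²)² = 625² = 390625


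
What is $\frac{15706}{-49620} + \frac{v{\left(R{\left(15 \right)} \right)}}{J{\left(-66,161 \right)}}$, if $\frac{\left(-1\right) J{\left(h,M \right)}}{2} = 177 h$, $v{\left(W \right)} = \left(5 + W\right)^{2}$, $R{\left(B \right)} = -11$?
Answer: $- \frac{5071787}{16101690} \approx -0.31498$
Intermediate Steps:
$J{\left(h,M \right)} = - 354 h$ ($J{\left(h,M \right)} = - 2 \cdot 177 h = - 354 h$)
$\frac{15706}{-49620} + \frac{v{\left(R{\left(15 \right)} \right)}}{J{\left(-66,161 \right)}} = \frac{15706}{-49620} + \frac{\left(5 - 11\right)^{2}}{\left(-354\right) \left(-66\right)} = 15706 \left(- \frac{1}{49620}\right) + \frac{\left(-6\right)^{2}}{23364} = - \frac{7853}{24810} + 36 \cdot \frac{1}{23364} = - \frac{7853}{24810} + \frac{1}{649} = - \frac{5071787}{16101690}$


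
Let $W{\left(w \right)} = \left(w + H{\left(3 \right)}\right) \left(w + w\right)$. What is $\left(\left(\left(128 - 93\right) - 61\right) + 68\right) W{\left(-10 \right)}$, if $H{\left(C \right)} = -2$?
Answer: $10080$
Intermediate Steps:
$W{\left(w \right)} = 2 w \left(-2 + w\right)$ ($W{\left(w \right)} = \left(w - 2\right) \left(w + w\right) = \left(-2 + w\right) 2 w = 2 w \left(-2 + w\right)$)
$\left(\left(\left(128 - 93\right) - 61\right) + 68\right) W{\left(-10 \right)} = \left(\left(\left(128 - 93\right) - 61\right) + 68\right) 2 \left(-10\right) \left(-2 - 10\right) = \left(\left(35 - 61\right) + 68\right) 2 \left(-10\right) \left(-12\right) = \left(-26 + 68\right) 240 = 42 \cdot 240 = 10080$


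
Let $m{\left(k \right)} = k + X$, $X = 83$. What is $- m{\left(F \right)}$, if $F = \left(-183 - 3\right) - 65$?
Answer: $168$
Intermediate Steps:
$F = -251$ ($F = -186 - 65 = -251$)
$m{\left(k \right)} = 83 + k$ ($m{\left(k \right)} = k + 83 = 83 + k$)
$- m{\left(F \right)} = - (83 - 251) = \left(-1\right) \left(-168\right) = 168$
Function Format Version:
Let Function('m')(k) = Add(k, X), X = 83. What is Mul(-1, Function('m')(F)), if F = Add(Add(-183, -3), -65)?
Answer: 168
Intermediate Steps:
F = -251 (F = Add(-186, -65) = -251)
Function('m')(k) = Add(83, k) (Function('m')(k) = Add(k, 83) = Add(83, k))
Mul(-1, Function('m')(F)) = Mul(-1, Add(83, -251)) = Mul(-1, -168) = 168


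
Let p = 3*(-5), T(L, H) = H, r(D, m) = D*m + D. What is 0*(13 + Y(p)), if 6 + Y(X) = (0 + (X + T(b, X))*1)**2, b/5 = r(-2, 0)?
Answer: 0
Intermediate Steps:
r(D, m) = D + D*m
b = -10 (b = 5*(-2*(1 + 0)) = 5*(-2*1) = 5*(-2) = -10)
p = -15
Y(X) = -6 + 4*X**2 (Y(X) = -6 + (0 + (X + X)*1)**2 = -6 + (0 + (2*X)*1)**2 = -6 + (0 + 2*X)**2 = -6 + (2*X)**2 = -6 + 4*X**2)
0*(13 + Y(p)) = 0*(13 + (-6 + 4*(-15)**2)) = 0*(13 + (-6 + 4*225)) = 0*(13 + (-6 + 900)) = 0*(13 + 894) = 0*907 = 0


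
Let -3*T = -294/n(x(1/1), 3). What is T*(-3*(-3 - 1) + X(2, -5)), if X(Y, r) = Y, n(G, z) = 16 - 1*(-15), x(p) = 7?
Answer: 1372/31 ≈ 44.258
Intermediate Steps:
n(G, z) = 31 (n(G, z) = 16 + 15 = 31)
T = 98/31 (T = -(-98)/31 = -1/3*(-294/31) = 98/31 ≈ 3.1613)
T*(-3*(-3 - 1) + X(2, -5)) = 98*(-3*(-3 - 1) + 2)/31 = 98*(-3*(-4) + 2)/31 = 98*(12 + 2)/31 = (98/31)*14 = 1372/31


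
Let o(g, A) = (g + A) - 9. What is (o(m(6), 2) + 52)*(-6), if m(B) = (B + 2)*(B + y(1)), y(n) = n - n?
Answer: -558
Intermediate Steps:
y(n) = 0
m(B) = B*(2 + B) (m(B) = (B + 2)*(B + 0) = (2 + B)*B = B*(2 + B))
o(g, A) = -9 + A + g (o(g, A) = (A + g) - 9 = -9 + A + g)
(o(m(6), 2) + 52)*(-6) = ((-9 + 2 + 6*(2 + 6)) + 52)*(-6) = ((-9 + 2 + 6*8) + 52)*(-6) = ((-9 + 2 + 48) + 52)*(-6) = (41 + 52)*(-6) = 93*(-6) = -558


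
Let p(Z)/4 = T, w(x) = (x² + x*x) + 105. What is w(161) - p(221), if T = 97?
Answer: 51559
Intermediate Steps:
w(x) = 105 + 2*x² (w(x) = (x² + x²) + 105 = 2*x² + 105 = 105 + 2*x²)
p(Z) = 388 (p(Z) = 4*97 = 388)
w(161) - p(221) = (105 + 2*161²) - 1*388 = (105 + 2*25921) - 388 = (105 + 51842) - 388 = 51947 - 388 = 51559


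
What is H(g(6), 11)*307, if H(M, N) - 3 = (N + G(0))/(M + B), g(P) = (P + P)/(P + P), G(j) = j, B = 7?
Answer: 10745/8 ≈ 1343.1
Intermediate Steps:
g(P) = 1 (g(P) = (2*P)/((2*P)) = (2*P)*(1/(2*P)) = 1)
H(M, N) = 3 + N/(7 + M) (H(M, N) = 3 + (N + 0)/(M + 7) = 3 + N/(7 + M))
H(g(6), 11)*307 = ((21 + 11 + 3*1)/(7 + 1))*307 = ((21 + 11 + 3)/8)*307 = ((⅛)*35)*307 = (35/8)*307 = 10745/8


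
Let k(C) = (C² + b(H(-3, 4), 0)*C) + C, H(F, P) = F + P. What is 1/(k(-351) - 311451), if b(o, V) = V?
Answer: -1/188601 ≈ -5.3022e-6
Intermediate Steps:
k(C) = C + C² (k(C) = (C² + 0*C) + C = (C² + 0) + C = C² + C = C + C²)
1/(k(-351) - 311451) = 1/(-351*(1 - 351) - 311451) = 1/(-351*(-350) - 311451) = 1/(122850 - 311451) = 1/(-188601) = -1/188601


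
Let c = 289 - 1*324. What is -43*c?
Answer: 1505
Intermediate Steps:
c = -35 (c = 289 - 324 = -35)
-43*c = -43*(-35) = 1505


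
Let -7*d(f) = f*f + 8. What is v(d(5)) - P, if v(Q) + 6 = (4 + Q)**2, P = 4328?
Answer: -212341/49 ≈ -4333.5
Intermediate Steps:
d(f) = -8/7 - f**2/7 (d(f) = -(f*f + 8)/7 = -(f**2 + 8)/7 = -(8 + f**2)/7 = -8/7 - f**2/7)
v(Q) = -6 + (4 + Q)**2
v(d(5)) - P = (-6 + (4 + (-8/7 - 1/7*5**2))**2) - 1*4328 = (-6 + (4 + (-8/7 - 1/7*25))**2) - 4328 = (-6 + (4 + (-8/7 - 25/7))**2) - 4328 = (-6 + (4 - 33/7)**2) - 4328 = (-6 + (-5/7)**2) - 4328 = (-6 + 25/49) - 4328 = -269/49 - 4328 = -212341/49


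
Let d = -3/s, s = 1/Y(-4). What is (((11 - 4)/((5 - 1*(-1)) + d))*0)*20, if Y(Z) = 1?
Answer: 0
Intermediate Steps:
s = 1 (s = 1/1 = 1)
d = -3 (d = -3/1 = -3*1 = -3)
(((11 - 4)/((5 - 1*(-1)) + d))*0)*20 = (((11 - 4)/((5 - 1*(-1)) - 3))*0)*20 = ((7/((5 + 1) - 3))*0)*20 = ((7/(6 - 3))*0)*20 = ((7/3)*0)*20 = 0*20 = 0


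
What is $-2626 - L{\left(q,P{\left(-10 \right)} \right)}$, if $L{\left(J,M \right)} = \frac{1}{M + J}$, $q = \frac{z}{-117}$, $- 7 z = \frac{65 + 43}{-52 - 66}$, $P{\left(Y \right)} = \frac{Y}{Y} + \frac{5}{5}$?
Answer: $- \frac{28187601}{10732} \approx -2626.5$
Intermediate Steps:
$P{\left(Y \right)} = 2$ ($P{\left(Y \right)} = 1 + 5 \cdot \frac{1}{5} = 1 + 1 = 2$)
$z = \frac{54}{413}$ ($z = - \frac{\left(65 + 43\right) \frac{1}{-52 - 66}}{7} = - \frac{108 \frac{1}{-118}}{7} = - \frac{108 \left(- \frac{1}{118}\right)}{7} = \left(- \frac{1}{7}\right) \left(- \frac{54}{59}\right) = \frac{54}{413} \approx 0.13075$)
$q = - \frac{6}{5369}$ ($q = \frac{54}{413 \left(-117\right)} = \frac{54}{413} \left(- \frac{1}{117}\right) = - \frac{6}{5369} \approx -0.0011175$)
$L{\left(J,M \right)} = \frac{1}{J + M}$
$-2626 - L{\left(q,P{\left(-10 \right)} \right)} = -2626 - \frac{1}{- \frac{6}{5369} + 2} = -2626 - \frac{1}{\frac{10732}{5369}} = -2626 - \frac{5369}{10732} = - \frac{28187601}{10732}$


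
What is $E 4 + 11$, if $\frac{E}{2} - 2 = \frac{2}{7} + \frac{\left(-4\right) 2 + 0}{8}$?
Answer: $\frac{149}{7} \approx 21.286$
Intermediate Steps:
$E = \frac{18}{7}$ ($E = 4 + 2 \left(\frac{2}{7} + \frac{\left(-4\right) 2 + 0}{8}\right) = 4 + 2 \left(2 \cdot \frac{1}{7} + \left(-8 + 0\right) \frac{1}{8}\right) = 4 + 2 \left(\frac{2}{7} - 1\right) = 4 + 2 \left(- \frac{5}{7}\right) = 4 - \frac{10}{7} = \frac{18}{7} \approx 2.5714$)
$E 4 + 11 = \frac{18}{7} \cdot 4 + 11 = \frac{72}{7} + 11 = \frac{149}{7}$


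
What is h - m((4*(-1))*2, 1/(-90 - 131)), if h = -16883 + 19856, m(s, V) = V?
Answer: 657034/221 ≈ 2973.0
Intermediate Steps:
h = 2973
h - m((4*(-1))*2, 1/(-90 - 131)) = 2973 - 1/(-90 - 131) = 2973 - 1/(-221) = 2973 - 1*(-1/221) = 2973 + 1/221 = 657034/221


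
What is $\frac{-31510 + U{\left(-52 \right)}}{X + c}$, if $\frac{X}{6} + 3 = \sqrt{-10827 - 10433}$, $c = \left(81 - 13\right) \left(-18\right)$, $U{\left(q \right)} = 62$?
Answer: $\frac{1084956}{64109} + \frac{31448 i \sqrt{5315}}{192327} \approx 16.924 + 11.921 i$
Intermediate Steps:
$c = -1224$ ($c = 68 \left(-18\right) = -1224$)
$X = -18 + 12 i \sqrt{5315}$ ($X = -18 + 6 \sqrt{-10827 - 10433} = -18 + 6 \sqrt{-21260} = -18 + 6 \cdot 2 i \sqrt{5315} = -18 + 12 i \sqrt{5315} \approx -18.0 + 874.85 i$)
$\frac{-31510 + U{\left(-52 \right)}}{X + c} = \frac{-31510 + 62}{\left(-18 + 12 i \sqrt{5315}\right) - 1224} = - \frac{31448}{-1242 + 12 i \sqrt{5315}}$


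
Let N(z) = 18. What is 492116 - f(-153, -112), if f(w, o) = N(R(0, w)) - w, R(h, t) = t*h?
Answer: 491945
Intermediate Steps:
R(h, t) = h*t
f(w, o) = 18 - w
492116 - f(-153, -112) = 492116 - (18 - 1*(-153)) = 492116 - (18 + 153) = 492116 - 1*171 = 492116 - 171 = 491945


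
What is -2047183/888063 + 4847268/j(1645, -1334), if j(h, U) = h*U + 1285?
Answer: -8794448522419/1947650928135 ≈ -4.5154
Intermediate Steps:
j(h, U) = 1285 + U*h (j(h, U) = U*h + 1285 = 1285 + U*h)
-2047183/888063 + 4847268/j(1645, -1334) = -2047183/888063 + 4847268/(1285 - 1334*1645) = -2047183*1/888063 + 4847268/(1285 - 2194430) = -2047183/888063 + 4847268/(-2193145) = -2047183/888063 + 4847268*(-1/2193145) = -2047183/888063 - 4847268/2193145 = -8794448522419/1947650928135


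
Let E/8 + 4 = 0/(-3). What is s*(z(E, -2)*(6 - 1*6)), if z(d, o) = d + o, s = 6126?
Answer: 0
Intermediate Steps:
E = -32 (E = -32 + 8*(0/(-3)) = -32 + 8*(0*(-1/3)) = -32 + 8*0 = -32 + 0 = -32)
s*(z(E, -2)*(6 - 1*6)) = 6126*((-32 - 2)*(6 - 1*6)) = 6126*(-34*(6 - 6)) = 6126*(-34*0) = 6126*0 = 0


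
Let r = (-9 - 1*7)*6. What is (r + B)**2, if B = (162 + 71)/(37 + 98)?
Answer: 161976529/18225 ≈ 8887.6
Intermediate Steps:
B = 233/135 ≈ 1.7259
r = -96 (r = (-9 - 7)*6 = -16*6 = -96)
(r + B)**2 = (-96 + 233/135)**2 = (-12727/135)**2 = 161976529/18225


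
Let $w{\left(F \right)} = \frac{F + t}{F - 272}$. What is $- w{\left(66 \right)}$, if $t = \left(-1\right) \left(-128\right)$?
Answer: $\frac{97}{103} \approx 0.94175$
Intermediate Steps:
$t = 128$
$w{\left(F \right)} = \frac{128 + F}{-272 + F}$ ($w{\left(F \right)} = \frac{F + 128}{F - 272} = \frac{128 + F}{-272 + F}$)
$- w{\left(66 \right)} = - \frac{128 + 66}{-272 + 66} = - \frac{194}{-206} = - \frac{\left(-1\right) 194}{206} = \left(-1\right) \left(- \frac{97}{103}\right) = \frac{97}{103}$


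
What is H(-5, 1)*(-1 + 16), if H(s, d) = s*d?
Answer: -75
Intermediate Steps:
H(s, d) = d*s
H(-5, 1)*(-1 + 16) = (1*(-5))*(-1 + 16) = -5*15 = -75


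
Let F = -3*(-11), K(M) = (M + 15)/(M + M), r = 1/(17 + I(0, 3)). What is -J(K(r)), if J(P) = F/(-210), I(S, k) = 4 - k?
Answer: 11/70 ≈ 0.15714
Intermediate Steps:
r = 1/18 (r = 1/(17 + (4 - 1*3)) = 1/(17 + (4 - 3)) = 1/(17 + 1) = 1/18 ≈ 0.055556)
K(M) = (15 + M)/(2*M) (K(M) = (15 + M)/((2*M)) = (15 + M)*(1/(2*M)) = (15 + M)/(2*M))
F = 33
J(P) = -11/70 (J(P) = 33/(-210) = 33*(-1/210) = -11/70)
-J(K(r)) = -1*(-11/70) = 11/70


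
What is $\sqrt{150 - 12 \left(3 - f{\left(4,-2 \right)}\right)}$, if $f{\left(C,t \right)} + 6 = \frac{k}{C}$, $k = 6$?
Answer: $2 \sqrt{15} \approx 7.746$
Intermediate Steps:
$f{\left(C,t \right)} = -6 + \frac{6}{C}$
$\sqrt{150 - 12 \left(3 - f{\left(4,-2 \right)}\right)} = \sqrt{150 - 12 \left(3 - \left(-6 + \frac{6}{4}\right)\right)} = \sqrt{150 - 12 \left(3 - \left(-6 + 6 \cdot \frac{1}{4}\right)\right)} = \sqrt{150 - 12 \left(3 - \left(-6 + \frac{3}{2}\right)\right)} = \sqrt{150 - 12 \left(3 - - \frac{9}{2}\right)} = \sqrt{150 - 12 \left(3 + \frac{9}{2}\right)} = \sqrt{150 - 90} = \sqrt{60} = 2 \sqrt{15}$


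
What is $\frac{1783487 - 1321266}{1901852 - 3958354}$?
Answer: $- \frac{462221}{2056502} \approx -0.22476$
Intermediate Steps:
$\frac{1783487 - 1321266}{1901852 - 3958354} = \frac{462221}{-2056502} = 462221 \left(- \frac{1}{2056502}\right) = - \frac{462221}{2056502}$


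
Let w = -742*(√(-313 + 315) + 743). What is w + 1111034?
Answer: 559728 - 742*√2 ≈ 5.5868e+5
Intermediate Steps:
w = -551306 - 742*√2 (w = -742*(√2 + 743) = -742*(743 + √2) = -551306 - 742*√2 ≈ -5.5236e+5)
w + 1111034 = (-551306 - 742*√2) + 1111034 = 559728 - 742*√2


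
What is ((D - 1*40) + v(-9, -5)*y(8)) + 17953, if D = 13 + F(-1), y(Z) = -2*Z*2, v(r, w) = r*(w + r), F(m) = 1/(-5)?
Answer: 69469/5 ≈ 13894.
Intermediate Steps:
F(m) = -⅕
v(r, w) = r*(r + w)
y(Z) = -4*Z
D = 64/5 (D = 13 - ⅕ = 64/5 ≈ 12.800)
((D - 1*40) + v(-9, -5)*y(8)) + 17953 = ((64/5 - 1*40) + (-9*(-9 - 5))*(-4*8)) + 17953 = ((64/5 - 40) - 9*(-14)*(-32)) + 17953 = (-136/5 + 126*(-32)) + 17953 = (-136/5 - 4032) + 17953 = -20296/5 + 17953 = 69469/5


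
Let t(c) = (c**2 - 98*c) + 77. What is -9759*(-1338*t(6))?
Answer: -6202332450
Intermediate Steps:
t(c) = 77 + c**2 - 98*c
-9759*(-1338*t(6)) = -9759/(1/((-1338)*(77 + 6**2 - 98*6))) = -9759/((-1/(1338*(77 + 36 - 588)))) = -9759/((-1/1338/(-475))) = -9759/((-1/1338*(-1/475))) = -9759/1/635550 = -9759*635550 = -6202332450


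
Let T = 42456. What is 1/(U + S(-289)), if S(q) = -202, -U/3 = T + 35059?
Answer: -1/232747 ≈ -4.2965e-6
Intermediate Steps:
U = -232545 (U = -3*(42456 + 35059) = -3*77515 = -232545)
1/(U + S(-289)) = 1/(-232545 - 202) = 1/(-232747) = -1/232747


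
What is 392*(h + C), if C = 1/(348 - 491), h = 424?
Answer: 23767352/143 ≈ 1.6621e+5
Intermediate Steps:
C = -1/143 (C = 1/(-143) = -1/143 ≈ -0.0069930)
392*(h + C) = 392*(424 - 1/143) = 392*(60631/143) = 23767352/143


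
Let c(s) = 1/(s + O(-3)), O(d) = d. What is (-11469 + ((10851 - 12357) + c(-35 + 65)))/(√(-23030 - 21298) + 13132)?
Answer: -575056846/582166413 + 87581*I*√11082/582166413 ≈ -0.98779 + 0.015837*I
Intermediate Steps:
c(s) = 1/(-3 + s) (c(s) = 1/(s - 3) = 1/(-3 + s))
(-11469 + ((10851 - 12357) + c(-35 + 65)))/(√(-23030 - 21298) + 13132) = (-11469 + ((10851 - 12357) + 1/(-3 + (-35 + 65))))/(√(-23030 - 21298) + 13132) = (-11469 + (-1506 + 1/(-3 + 30)))/(√(-44328) + 13132) = (-11469 + (-1506 + 1/27))/(2*I*√11082 + 13132) = (-11469 + (-1506 + 1/27))/(13132 + 2*I*√11082) = (-11469 - 40661/27)/(13132 + 2*I*√11082) = -350324/(27*(13132 + 2*I*√11082))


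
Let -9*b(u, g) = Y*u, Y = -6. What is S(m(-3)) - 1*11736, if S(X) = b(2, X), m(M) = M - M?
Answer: -35204/3 ≈ -11735.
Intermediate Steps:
m(M) = 0
b(u, g) = 2*u/3 (b(u, g) = -(-2)*u/3 = 2*u/3)
S(X) = 4/3 (S(X) = (⅔)*2 = 4/3)
S(m(-3)) - 1*11736 = 4/3 - 1*11736 = 4/3 - 11736 = -35204/3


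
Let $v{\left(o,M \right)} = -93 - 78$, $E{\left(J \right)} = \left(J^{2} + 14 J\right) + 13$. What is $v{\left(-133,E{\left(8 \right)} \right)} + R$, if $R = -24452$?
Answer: $-24623$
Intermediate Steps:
$E{\left(J \right)} = 13 + J^{2} + 14 J$
$v{\left(o,M \right)} = -171$ ($v{\left(o,M \right)} = -93 - 78 = -171$)
$v{\left(-133,E{\left(8 \right)} \right)} + R = -171 - 24452 = -24623$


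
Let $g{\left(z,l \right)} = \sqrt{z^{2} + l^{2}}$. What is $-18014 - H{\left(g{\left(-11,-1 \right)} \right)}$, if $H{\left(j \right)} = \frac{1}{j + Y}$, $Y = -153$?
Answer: $- \frac{419491865}{23287} + \frac{\sqrt{122}}{23287} \approx -18014.0$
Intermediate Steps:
$g{\left(z,l \right)} = \sqrt{l^{2} + z^{2}}$
$H{\left(j \right)} = \frac{1}{-153 + j}$ ($H{\left(j \right)} = \frac{1}{j - 153} = \frac{1}{-153 + j}$)
$-18014 - H{\left(g{\left(-11,-1 \right)} \right)} = -18014 - \frac{1}{-153 + \sqrt{\left(-1\right)^{2} + \left(-11\right)^{2}}} = -18014 - \frac{1}{-153 + \sqrt{1 + 121}} = -18014 - \frac{1}{-153 + \sqrt{122}}$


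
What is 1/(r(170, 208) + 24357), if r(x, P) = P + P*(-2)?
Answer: 1/24149 ≈ 4.1410e-5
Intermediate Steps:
r(x, P) = -P (r(x, P) = P - 2*P = -P)
1/(r(170, 208) + 24357) = 1/(-1*208 + 24357) = 1/(-208 + 24357) = 1/24149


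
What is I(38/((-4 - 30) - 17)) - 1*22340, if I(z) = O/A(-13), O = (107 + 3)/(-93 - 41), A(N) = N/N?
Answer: -1496835/67 ≈ -22341.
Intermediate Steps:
A(N) = 1
O = -55/67 (O = 110/(-134) = 110*(-1/134) = -55/67 ≈ -0.82090)
I(z) = -55/67 (I(z) = -55/67/1 = -55/67*1 = -55/67)
I(38/((-4 - 30) - 17)) - 1*22340 = -55/67 - 1*22340 = -55/67 - 22340 = -1496835/67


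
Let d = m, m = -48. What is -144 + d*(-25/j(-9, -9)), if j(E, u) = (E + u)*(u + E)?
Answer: -3788/27 ≈ -140.30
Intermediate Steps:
j(E, u) = (E + u)**2 (j(E, u) = (E + u)*(E + u) = (E + u)**2)
d = -48
-144 + d*(-25/j(-9, -9)) = -144 - (-1200)/((-9 - 9)**2) = -144 - (-1200)/((-18)**2) = -144 - (-1200)/324 = -144 - 48*(-25/324) = -144 + 100/27 = -3788/27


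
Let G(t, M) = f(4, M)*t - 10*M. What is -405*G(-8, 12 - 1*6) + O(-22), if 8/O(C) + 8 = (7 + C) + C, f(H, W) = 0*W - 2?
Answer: 801892/45 ≈ 17820.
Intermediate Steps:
f(H, W) = -2 (f(H, W) = 0 - 2 = -2)
O(C) = 8/(-1 + 2*C) (O(C) = 8/(-8 + ((7 + C) + C)) = 8/(-8 + (7 + 2*C)) = 8/(-1 + 2*C))
G(t, M) = -10*M - 2*t (G(t, M) = -2*t - 10*M = -10*M - 2*t)
-405*G(-8, 12 - 1*6) + O(-22) = -405*(-10*(12 - 1*6) - 2*(-8)) + 8/(-1 + 2*(-22)) = -405*(-10*(12 - 6) + 16) + 8/(-1 - 44) = -405*(-10*6 + 16) + 8/(-45) = -405*(-60 + 16) + 8*(-1/45) = -405*(-44) - 8/45 = 17820 - 8/45 = 801892/45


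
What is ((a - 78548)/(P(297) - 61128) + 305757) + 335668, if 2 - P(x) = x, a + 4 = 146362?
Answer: 39398179965/61423 ≈ 6.4142e+5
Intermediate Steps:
a = 146358 (a = -4 + 146362 = 146358)
P(x) = 2 - x
((a - 78548)/(P(297) - 61128) + 305757) + 335668 = ((146358 - 78548)/((2 - 1*297) - 61128) + 305757) + 335668 = (67810/((2 - 297) - 61128) + 305757) + 335668 = (67810/(-295 - 61128) + 305757) + 335668 = (67810/(-61423) + 305757) + 335668 = (67810*(-1/61423) + 305757) + 335668 = (-67810/61423 + 305757) + 335668 = 18780444401/61423 + 335668 = 39398179965/61423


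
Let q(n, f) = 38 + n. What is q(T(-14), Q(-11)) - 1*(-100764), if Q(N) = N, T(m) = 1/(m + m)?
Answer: 2822455/28 ≈ 1.0080e+5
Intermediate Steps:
T(m) = 1/(2*m)
q(T(-14), Q(-11)) - 1*(-100764) = (38 + (1/2)/(-14)) - 1*(-100764) = (38 + (1/2)*(-1/14)) + 100764 = (38 - 1/28) + 100764 = 1063/28 + 100764 = 2822455/28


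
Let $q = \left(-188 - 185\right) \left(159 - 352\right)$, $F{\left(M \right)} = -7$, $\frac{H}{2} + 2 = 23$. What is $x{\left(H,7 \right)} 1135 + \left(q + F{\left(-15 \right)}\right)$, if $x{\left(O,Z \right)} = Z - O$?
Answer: $32257$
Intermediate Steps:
$H = 42$ ($H = -4 + 2 \cdot 23 = -4 + 46 = 42$)
$q = 71989$ ($q = \left(-373\right) \left(-193\right) = 71989$)
$x{\left(H,7 \right)} 1135 + \left(q + F{\left(-15 \right)}\right) = \left(7 - 42\right) 1135 + \left(71989 - 7\right) = \left(7 - 42\right) 1135 + 71982 = \left(-35\right) 1135 + 71982 = -39725 + 71982 = 32257$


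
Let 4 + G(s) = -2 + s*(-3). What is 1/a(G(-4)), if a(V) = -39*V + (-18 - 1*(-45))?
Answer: -1/207 ≈ -0.0048309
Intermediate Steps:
G(s) = -6 - 3*s (G(s) = -4 + (-2 + s*(-3)) = -4 + (-2 - 3*s) = -6 - 3*s)
a(V) = 27 - 39*V (a(V) = -39*V + (-18 + 45) = -39*V + 27 = 27 - 39*V)
1/a(G(-4)) = 1/(27 - 39*(-6 - 3*(-4))) = 1/(27 - 39*(-6 + 12)) = 1/(27 - 39*6) = 1/(27 - 234) = 1/(-207) = -1/207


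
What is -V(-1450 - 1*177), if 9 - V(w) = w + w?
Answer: -3263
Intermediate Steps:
V(w) = 9 - 2*w (V(w) = 9 - (w + w) = 9 - 2*w)
-V(-1450 - 1*177) = -(9 - 2*(-1450 - 1*177)) = -(9 - 2*(-1450 - 177)) = -(9 - 2*(-1627)) = -(9 + 3254) = -1*3263 = -3263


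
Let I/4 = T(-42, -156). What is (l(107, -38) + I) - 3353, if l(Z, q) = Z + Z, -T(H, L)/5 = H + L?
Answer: 821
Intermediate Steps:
T(H, L) = -5*H - 5*L (T(H, L) = -5*(H + L) = -5*H - 5*L)
I = 3960 (I = 4*(-5*(-42) - 5*(-156)) = 4*(210 + 780) = 4*990 = 3960)
l(Z, q) = 2*Z
(l(107, -38) + I) - 3353 = (2*107 + 3960) - 3353 = (214 + 3960) - 3353 = 4174 - 3353 = 821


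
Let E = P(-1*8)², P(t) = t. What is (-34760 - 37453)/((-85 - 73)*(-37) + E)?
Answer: -24071/1970 ≈ -12.219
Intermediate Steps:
E = 64 (E = (-1*8)² = (-8)² = 64)
(-34760 - 37453)/((-85 - 73)*(-37) + E) = (-34760 - 37453)/((-85 - 73)*(-37) + 64) = -72213/(-158*(-37) + 64) = -72213/(5846 + 64) = -72213/5910 = -72213*1/5910 = -24071/1970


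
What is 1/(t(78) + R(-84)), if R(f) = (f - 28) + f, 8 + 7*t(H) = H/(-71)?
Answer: -497/98058 ≈ -0.0050684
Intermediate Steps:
t(H) = -8/7 - H/497 (t(H) = -8/7 + (H/(-71))/7 = -8/7 + (H*(-1/71))/7 = -8/7 + (-H/71)/7 = -8/7 - H/497)
R(f) = -28 + 2*f (R(f) = (-28 + f) + f = -28 + 2*f)
1/(t(78) + R(-84)) = 1/((-8/7 - 1/497*78) + (-28 + 2*(-84))) = 1/((-8/7 - 78/497) + (-28 - 168)) = 1/(-646/497 - 196) = 1/(-98058/497) = -497/98058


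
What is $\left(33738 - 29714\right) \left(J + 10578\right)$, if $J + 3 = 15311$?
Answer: $104165264$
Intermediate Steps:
$J = 15308$ ($J = -3 + 15311 = 15308$)
$\left(33738 - 29714\right) \left(J + 10578\right) = \left(33738 - 29714\right) \left(15308 + 10578\right) = 4024 \cdot 25886 = 104165264$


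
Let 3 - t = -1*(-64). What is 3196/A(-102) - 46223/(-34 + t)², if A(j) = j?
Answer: -987019/27075 ≈ -36.455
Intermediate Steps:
t = -61 (t = 3 - (-1)*(-64) = 3 - 1*64 = 3 - 64 = -61)
3196/A(-102) - 46223/(-34 + t)² = 3196/(-102) - 46223/(-34 - 61)² = 3196*(-1/102) - 46223/((-95)²) = -94/3 - 46223/9025 = -987019/27075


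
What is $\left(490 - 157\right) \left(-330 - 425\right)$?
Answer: $-251415$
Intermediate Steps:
$\left(490 - 157\right) \left(-330 - 425\right) = 333 \left(-755\right) = -251415$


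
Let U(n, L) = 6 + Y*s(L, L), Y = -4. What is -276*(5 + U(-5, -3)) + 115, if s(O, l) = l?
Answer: -6233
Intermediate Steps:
U(n, L) = 6 - 4*L
-276*(5 + U(-5, -3)) + 115 = -276*(5 + (6 - 4*(-3))) + 115 = -276*(5 + (6 + 12)) + 115 = -276*(5 + 18) + 115 = -276*23 + 115 = -46*138 + 115 = -6348 + 115 = -6233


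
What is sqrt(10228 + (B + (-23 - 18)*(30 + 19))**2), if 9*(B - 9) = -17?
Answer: sqrt(325440757)/9 ≈ 2004.4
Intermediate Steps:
B = 64/9 (B = 9 + (1/9)*(-17) = 9 - 17/9 = 64/9 ≈ 7.1111)
sqrt(10228 + (B + (-23 - 18)*(30 + 19))**2) = sqrt(10228 + (64/9 + (-23 - 18)*(30 + 19))**2) = sqrt(10228 + (64/9 - 41*49)**2) = sqrt(10228 + (64/9 - 2009)**2) = sqrt(10228 + (-18017/9)**2) = sqrt(10228 + 324612289/81) = sqrt(325440757/81) = sqrt(325440757)/9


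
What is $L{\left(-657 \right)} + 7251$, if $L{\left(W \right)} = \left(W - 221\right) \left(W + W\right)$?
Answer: $1160943$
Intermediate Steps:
$L{\left(W \right)} = 2 W \left(-221 + W\right)$ ($L{\left(W \right)} = \left(-221 + W\right) 2 W = 2 W \left(-221 + W\right)$)
$L{\left(-657 \right)} + 7251 = 2 \left(-657\right) \left(-221 - 657\right) + 7251 = 2 \left(-657\right) \left(-878\right) + 7251 = 1153692 + 7251 = 1160943$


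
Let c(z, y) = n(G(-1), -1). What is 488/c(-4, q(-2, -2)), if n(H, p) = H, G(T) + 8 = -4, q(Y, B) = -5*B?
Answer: -122/3 ≈ -40.667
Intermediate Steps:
G(T) = -12 (G(T) = -8 - 4 = -12)
c(z, y) = -12
488/c(-4, q(-2, -2)) = 488/(-12) = 488*(-1/12) = -122/3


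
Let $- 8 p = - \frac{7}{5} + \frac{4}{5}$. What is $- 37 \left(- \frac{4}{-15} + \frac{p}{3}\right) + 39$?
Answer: $\frac{677}{24} \approx 28.208$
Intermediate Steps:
$p = \frac{3}{40}$ ($p = - \frac{- \frac{7}{5} + \frac{4}{5}}{8} = \left(- \frac{1}{8}\right) \left(- \frac{3}{5}\right) = \frac{3}{40} \approx 0.075$)
$- 37 \left(- \frac{4}{-15} + \frac{p}{3}\right) + 39 = - 37 \left(- \frac{4}{-15} + \frac{3}{40 \cdot 3}\right) + 39 = - 37 \left(\left(-4\right) \left(- \frac{1}{15}\right) + \frac{3}{40} \cdot \frac{1}{3}\right) + 39 = - 37 \left(\frac{4}{15} + \frac{1}{40}\right) + 39 = \left(-37\right) \frac{7}{24} + 39 = - \frac{259}{24} + 39 = \frac{677}{24}$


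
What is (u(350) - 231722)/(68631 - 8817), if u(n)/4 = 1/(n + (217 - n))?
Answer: -25141835/6489819 ≈ -3.8740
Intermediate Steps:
u(n) = 4/217 (u(n) = 4/(n + (217 - n)) = 4/217)
(u(350) - 231722)/(68631 - 8817) = (4/217 - 231722)/(68631 - 8817) = -50283670/217/59814 = -50283670/217*1/59814 = -25141835/6489819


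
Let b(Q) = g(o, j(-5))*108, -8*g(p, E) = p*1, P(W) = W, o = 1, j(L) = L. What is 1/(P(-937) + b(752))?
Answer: -2/1901 ≈ -0.0010521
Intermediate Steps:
g(p, E) = -p/8
b(Q) = -27/2 (b(Q) = -⅛*1*108 = -⅛*108 = -27/2)
1/(P(-937) + b(752)) = 1/(-937 - 27/2) = 1/(-1901/2) = -2/1901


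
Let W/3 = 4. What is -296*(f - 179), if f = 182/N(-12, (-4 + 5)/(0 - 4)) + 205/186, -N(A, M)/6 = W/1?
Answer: 14900270/279 ≈ 53406.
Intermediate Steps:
W = 12 (W = 3*4 = 12)
N(A, M) = -72 (N(A, M) = -72/1 = -72)
f = -1591/1116 (f = 182/(-72) + 205/186 = 182*(-1/72) + 205*(1/186) = -91/36 + 205/186 = -1591/1116 ≈ -1.4256)
-296*(f - 179) = -296*(-1591/1116 - 179) = -296*(-201355/1116) = 14900270/279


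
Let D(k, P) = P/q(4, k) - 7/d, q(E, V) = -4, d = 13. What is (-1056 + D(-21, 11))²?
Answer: 3034136889/2704 ≈ 1.1221e+6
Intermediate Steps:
D(k, P) = -7/13 - P/4 (D(k, P) = P/(-4) - 7/13 = P*(-¼) - 7*1/13 = -P/4 - 7/13 = -7/13 - P/4)
(-1056 + D(-21, 11))² = (-1056 + (-7/13 - ¼*11))² = (-1056 + (-7/13 - 11/4))² = (-1056 - 171/52)² = (-55083/52)² = 3034136889/2704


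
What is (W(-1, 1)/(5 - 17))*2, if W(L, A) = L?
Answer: 1/6 ≈ 0.16667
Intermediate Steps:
(W(-1, 1)/(5 - 17))*2 = -1/(5 - 17)*2 = -1/(-12)*2 = -1*(-1/12)*2 = (1/12)*2 = 1/6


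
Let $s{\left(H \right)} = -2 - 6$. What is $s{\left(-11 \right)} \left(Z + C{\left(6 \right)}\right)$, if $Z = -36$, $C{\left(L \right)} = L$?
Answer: $240$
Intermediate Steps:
$s{\left(H \right)} = -8$ ($s{\left(H \right)} = -2 - 6 = -8$)
$s{\left(-11 \right)} \left(Z + C{\left(6 \right)}\right) = - 8 \left(-36 + 6\right) = \left(-8\right) \left(-30\right) = 240$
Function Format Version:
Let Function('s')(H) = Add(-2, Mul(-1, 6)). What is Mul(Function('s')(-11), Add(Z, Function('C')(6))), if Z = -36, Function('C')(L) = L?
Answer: 240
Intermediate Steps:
Function('s')(H) = -8 (Function('s')(H) = Add(-2, -6) = -8)
Mul(Function('s')(-11), Add(Z, Function('C')(6))) = Mul(-8, Add(-36, 6)) = Mul(-8, -30) = 240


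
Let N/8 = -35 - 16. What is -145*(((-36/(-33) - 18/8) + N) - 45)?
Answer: 2897535/44 ≈ 65853.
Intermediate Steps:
N = -408 (N = 8*(-35 - 16) = 8*(-51) = -408)
-145*(((-36/(-33) - 18/8) + N) - 45) = -145*(((-36/(-33) - 18/8) - 408) - 45) = -145*(((-36*(-1/33) - 18*⅛) - 408) - 45) = -145*(((12/11 - 9/4) - 408) - 45) = -145*((-51/44 - 408) - 45) = -145*(-18003/44 - 45) = -145*(-19983/44) = 2897535/44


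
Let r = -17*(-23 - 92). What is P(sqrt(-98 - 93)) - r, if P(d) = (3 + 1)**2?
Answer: -1939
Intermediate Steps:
r = 1955 (r = -17*(-115) = 1955)
P(d) = 16 (P(d) = 4**2 = 16)
P(sqrt(-98 - 93)) - r = 16 - 1*1955 = 16 - 1955 = -1939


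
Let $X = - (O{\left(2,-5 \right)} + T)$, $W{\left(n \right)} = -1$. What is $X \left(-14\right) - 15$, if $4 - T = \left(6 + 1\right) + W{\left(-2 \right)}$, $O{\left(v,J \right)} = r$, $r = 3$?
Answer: $-1$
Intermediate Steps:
$O{\left(v,J \right)} = 3$
$T = -2$ ($T = 4 - \left(\left(6 + 1\right) - 1\right) = 4 - \left(7 - 1\right) = 4 - 6 = -2$)
$X = -1$ ($X = - (3 - 2) = \left(-1\right) 1 = -1$)
$X \left(-14\right) - 15 = \left(-1\right) \left(-14\right) - 15 = 14 - 15 = -1$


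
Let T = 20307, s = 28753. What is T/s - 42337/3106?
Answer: -1154242219/89306818 ≈ -12.924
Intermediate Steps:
T/s - 42337/3106 = 20307/28753 - 42337/3106 = -1154242219/89306818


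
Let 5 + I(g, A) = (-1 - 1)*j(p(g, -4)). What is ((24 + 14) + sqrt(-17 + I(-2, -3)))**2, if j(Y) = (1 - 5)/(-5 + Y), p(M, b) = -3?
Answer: (38 + I*sqrt(23))**2 ≈ 1421.0 + 364.48*I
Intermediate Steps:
j(Y) = -4/(-5 + Y)
I(g, A) = -6 (I(g, A) = -5 + (-1 - 1)*(-4/(-5 - 3)) = -5 - (-8)/(-8) = -5 - (-8)*(-1)/8 = -5 - 2*1/2 = -5 - 1 = -6)
((24 + 14) + sqrt(-17 + I(-2, -3)))**2 = ((24 + 14) + sqrt(-17 - 6))**2 = (38 + sqrt(-23))**2 = (38 + I*sqrt(23))**2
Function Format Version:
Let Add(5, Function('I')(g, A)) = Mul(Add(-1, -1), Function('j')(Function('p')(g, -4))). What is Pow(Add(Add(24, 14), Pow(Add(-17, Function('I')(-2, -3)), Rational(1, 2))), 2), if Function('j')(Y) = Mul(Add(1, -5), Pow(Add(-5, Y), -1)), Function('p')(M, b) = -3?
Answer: Pow(Add(38, Mul(I, Pow(23, Rational(1, 2)))), 2) ≈ Add(1421.0, Mul(364.48, I))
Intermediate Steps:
Function('j')(Y) = Mul(-4, Pow(Add(-5, Y), -1))
Function('I')(g, A) = -6 (Function('I')(g, A) = Add(-5, Mul(Add(-1, -1), Mul(-4, Pow(Add(-5, -3), -1)))) = Add(-5, Mul(-2, Mul(-4, Pow(-8, -1)))) = Add(-5, Mul(-2, Mul(-4, Rational(-1, 8)))) = Add(-5, Mul(-2, Rational(1, 2))) = Add(-5, -1) = -6)
Pow(Add(Add(24, 14), Pow(Add(-17, Function('I')(-2, -3)), Rational(1, 2))), 2) = Pow(Add(Add(24, 14), Pow(Add(-17, -6), Rational(1, 2))), 2) = Pow(Add(38, Pow(-23, Rational(1, 2))), 2) = Pow(Add(38, Mul(I, Pow(23, Rational(1, 2)))), 2)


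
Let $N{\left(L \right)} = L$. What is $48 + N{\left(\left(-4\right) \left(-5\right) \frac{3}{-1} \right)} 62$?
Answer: $-3672$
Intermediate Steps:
$48 + N{\left(\left(-4\right) \left(-5\right) \frac{3}{-1} \right)} 62 = 48 + \left(-4\right) \left(-5\right) \frac{3}{-1} \cdot 62 = 48 + 20 \cdot 3 \left(-1\right) 62 = 48 + 20 \left(-3\right) 62 = 48 - 3720 = -3672$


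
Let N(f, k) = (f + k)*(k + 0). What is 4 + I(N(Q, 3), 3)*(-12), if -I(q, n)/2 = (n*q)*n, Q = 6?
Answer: 5836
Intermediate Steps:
N(f, k) = k*(f + k) (N(f, k) = (f + k)*k = k*(f + k))
I(q, n) = -2*q*n**2 (I(q, n) = -2*n*q*n = -2*q*n**2)
4 + I(N(Q, 3), 3)*(-12) = 4 - 2*3*(6 + 3)*3**2*(-12) = 4 - 2*3*9*9*(-12) = 4 - 2*27*9*(-12) = 4 - 486*(-12) = 4 + 5832 = 5836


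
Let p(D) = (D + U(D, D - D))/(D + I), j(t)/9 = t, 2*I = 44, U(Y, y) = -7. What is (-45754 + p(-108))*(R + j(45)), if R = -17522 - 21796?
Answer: 153112109577/86 ≈ 1.7804e+9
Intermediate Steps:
I = 22 (I = (1/2)*44 = 22)
j(t) = 9*t
p(D) = (-7 + D)/(22 + D) (p(D) = (D - 7)/(D + 22) = (-7 + D)/(22 + D))
R = -39318
(-45754 + p(-108))*(R + j(45)) = (-45754 + (-7 - 108)/(22 - 108))*(-39318 + 9*45) = (-45754 - 115/(-86))*(-39318 + 405) = (-45754 - 1/86*(-115))*(-38913) = (-45754 + 115/86)*(-38913) = -3934729/86*(-38913) = 153112109577/86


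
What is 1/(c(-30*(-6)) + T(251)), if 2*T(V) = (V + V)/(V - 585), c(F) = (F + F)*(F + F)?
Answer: 334/43286149 ≈ 7.7161e-6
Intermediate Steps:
c(F) = 4*F² (c(F) = (2*F)*(2*F) = 4*F²)
T(V) = V/(-585 + V) (T(V) = ((V + V)/(V - 585))/2 = ((2*V)/(-585 + V))/2 = (2*V/(-585 + V))/2 = V/(-585 + V))
1/(c(-30*(-6)) + T(251)) = 1/(4*(-30*(-6))² + 251/(-585 + 251)) = 1/(4*180² + 251/(-334)) = 1/(4*32400 + 251*(-1/334)) = 1/(129600 - 251/334) = 1/(43286149/334) = 334/43286149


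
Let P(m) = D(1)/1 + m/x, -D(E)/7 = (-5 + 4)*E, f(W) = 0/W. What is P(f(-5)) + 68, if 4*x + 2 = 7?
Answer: 75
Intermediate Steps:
f(W) = 0
D(E) = 7*E (D(E) = -7*(-5 + 4)*E = -(-7)*E = 7*E)
x = 5/4 (x = -1/2 + (1/4)*7 = -1/2 + 7/4 = 5/4 ≈ 1.2500)
P(m) = 7 + 4*m/5 (P(m) = (7*1)/1 + m/(5/4) = 7*1 + m*(4/5) = 7 + 4*m/5)
P(f(-5)) + 68 = (7 + (4/5)*0) + 68 = (7 + 0) + 68 = 7 + 68 = 75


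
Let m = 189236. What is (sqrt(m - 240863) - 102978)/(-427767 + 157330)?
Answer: 102978/270437 - I*sqrt(51627)/270437 ≈ 0.38078 - 0.00084018*I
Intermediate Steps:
(sqrt(m - 240863) - 102978)/(-427767 + 157330) = (sqrt(189236 - 240863) - 102978)/(-427767 + 157330) = (sqrt(-51627) - 102978)/(-270437) = (I*sqrt(51627) - 102978)*(-1/270437) = (-102978 + I*sqrt(51627))*(-1/270437) = 102978/270437 - I*sqrt(51627)/270437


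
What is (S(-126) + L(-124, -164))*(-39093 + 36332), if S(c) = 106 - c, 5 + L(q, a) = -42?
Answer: -510785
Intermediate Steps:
L(q, a) = -47 (L(q, a) = -5 - 42 = -47)
(S(-126) + L(-124, -164))*(-39093 + 36332) = ((106 - 1*(-126)) - 47)*(-39093 + 36332) = ((106 + 126) - 47)*(-2761) = (232 - 47)*(-2761) = 185*(-2761) = -510785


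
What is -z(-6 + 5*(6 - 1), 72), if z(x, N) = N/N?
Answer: -1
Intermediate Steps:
z(x, N) = 1
-z(-6 + 5*(6 - 1), 72) = -1*1 = -1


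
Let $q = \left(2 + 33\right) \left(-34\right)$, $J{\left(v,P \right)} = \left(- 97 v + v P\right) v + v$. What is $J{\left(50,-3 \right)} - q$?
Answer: $-248760$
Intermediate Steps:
$J{\left(v,P \right)} = v + v \left(- 97 v + P v\right)$ ($J{\left(v,P \right)} = \left(- 97 v + P v\right) v + v = v \left(- 97 v + P v\right) + v = v + v \left(- 97 v + P v\right)$)
$q = -1190$ ($q = 35 \left(-34\right) = -1190$)
$J{\left(50,-3 \right)} - q = 50 \left(1 - 4850 - 150\right) - -1190 = 50 \left(1 - 4850 - 150\right) + 1190 = 50 \left(-4999\right) + 1190 = -249950 + 1190 = -248760$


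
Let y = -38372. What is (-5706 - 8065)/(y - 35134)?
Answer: 13771/73506 ≈ 0.18735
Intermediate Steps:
(-5706 - 8065)/(y - 35134) = (-5706 - 8065)/(-38372 - 35134) = -13771/(-73506) = -13771*(-1/73506) = 13771/73506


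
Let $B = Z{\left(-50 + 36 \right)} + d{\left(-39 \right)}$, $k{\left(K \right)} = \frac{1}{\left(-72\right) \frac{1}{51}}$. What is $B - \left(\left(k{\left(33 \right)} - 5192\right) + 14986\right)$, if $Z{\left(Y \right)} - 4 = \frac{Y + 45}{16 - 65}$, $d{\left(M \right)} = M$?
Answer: $- \frac{11558815}{1176} \approx -9828.9$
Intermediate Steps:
$Z{\left(Y \right)} = \frac{151}{49} - \frac{Y}{49}$ ($Z{\left(Y \right)} = 4 + \frac{Y + 45}{16 - 65} = 4 + \frac{45 + Y}{-49} = 4 + \left(45 + Y\right) \left(- \frac{1}{49}\right) = 4 - \left(\frac{45}{49} + \frac{Y}{49}\right) = \frac{151}{49} - \frac{Y}{49}$)
$k{\left(K \right)} = - \frac{17}{24}$ ($k{\left(K \right)} = \frac{1}{\left(-72\right) \frac{1}{51}} = \frac{1}{- \frac{24}{17}} = - \frac{17}{24}$)
$B = - \frac{1746}{49}$ ($B = \left(\frac{151}{49} - \frac{-50 + 36}{49}\right) - 39 = \left(\frac{151}{49} - - \frac{2}{7}\right) - 39 = \left(\frac{151}{49} + \frac{2}{7}\right) - 39 = \frac{165}{49} - 39 = - \frac{1746}{49} \approx -35.633$)
$B - \left(\left(k{\left(33 \right)} - 5192\right) + 14986\right) = - \frac{1746}{49} - \left(\left(- \frac{17}{24} - 5192\right) + 14986\right) = - \frac{1746}{49} - \left(- \frac{124625}{24} + 14986\right) = - \frac{1746}{49} - \frac{235039}{24} = - \frac{11558815}{1176}$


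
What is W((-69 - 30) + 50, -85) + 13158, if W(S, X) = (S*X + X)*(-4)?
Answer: -3162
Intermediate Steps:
W(S, X) = -4*X - 4*S*X (W(S, X) = (X + S*X)*(-4) = -4*X - 4*S*X)
W((-69 - 30) + 50, -85) + 13158 = -4*(-85)*(1 + ((-69 - 30) + 50)) + 13158 = -4*(-85)*(1 + (-99 + 50)) + 13158 = -4*(-85)*(1 - 49) + 13158 = -4*(-85)*(-48) + 13158 = -16320 + 13158 = -3162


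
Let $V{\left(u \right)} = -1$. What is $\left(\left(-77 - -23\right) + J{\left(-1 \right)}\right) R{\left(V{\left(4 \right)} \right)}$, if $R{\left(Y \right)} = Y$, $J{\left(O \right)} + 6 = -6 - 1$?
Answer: $67$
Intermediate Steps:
$J{\left(O \right)} = -13$ ($J{\left(O \right)} = -6 - 7 = -13$)
$\left(\left(-77 - -23\right) + J{\left(-1 \right)}\right) R{\left(V{\left(4 \right)} \right)} = \left(\left(-77 - -23\right) - 13\right) \left(-1\right) = \left(\left(-77 + 23\right) - 13\right) \left(-1\right) = \left(-54 - 13\right) \left(-1\right) = \left(-67\right) \left(-1\right) = 67$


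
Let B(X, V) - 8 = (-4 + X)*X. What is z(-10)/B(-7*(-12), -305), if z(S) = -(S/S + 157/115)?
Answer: -34/96715 ≈ -0.00035155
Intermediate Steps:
B(X, V) = 8 + X*(-4 + X) (B(X, V) = 8 + (-4 + X)*X = 8 + X*(-4 + X))
z(S) = -272/115 (z(S) = -(1 + 157*(1/115)) = -(1 + 157/115) = -1*272/115 = -272/115)
z(-10)/B(-7*(-12), -305) = -272/(115*(8 + (-7*(-12))**2 - (-28)*(-12))) = -272/(115*(8 + 84**2 - 4*84)) = -272/(115*(8 + 7056 - 336)) = -272/115/6728 = -272/115*1/6728 = -34/96715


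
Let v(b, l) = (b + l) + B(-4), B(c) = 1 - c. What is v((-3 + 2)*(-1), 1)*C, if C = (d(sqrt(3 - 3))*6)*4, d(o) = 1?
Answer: 168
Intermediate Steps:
v(b, l) = 5 + b + l (v(b, l) = (b + l) + (1 - 1*(-4)) = (b + l) + (1 + 4) = (b + l) + 5 = 5 + b + l)
C = 24 (C = (1*6)*4 = 6*4 = 24)
v((-3 + 2)*(-1), 1)*C = (5 + (-3 + 2)*(-1) + 1)*24 = (5 - 1*(-1) + 1)*24 = (5 + 1 + 1)*24 = 7*24 = 168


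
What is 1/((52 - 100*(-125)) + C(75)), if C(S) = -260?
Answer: 1/12292 ≈ 8.1354e-5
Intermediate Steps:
1/((52 - 100*(-125)) + C(75)) = 1/((52 - 100*(-125)) - 260) = 1/((52 + 12500) - 260) = 1/(12552 - 260) = 1/12292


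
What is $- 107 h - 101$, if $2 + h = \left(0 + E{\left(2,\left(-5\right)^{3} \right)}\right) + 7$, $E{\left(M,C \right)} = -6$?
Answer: $6$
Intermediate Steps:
$h = -1$ ($h = -2 + \left(\left(0 - 6\right) + 7\right) = -2 + \left(-6 + 7\right) = -2 + 1 = -1$)
$- 107 h - 101 = \left(-107\right) \left(-1\right) - 101 = 107 - 101 = 6$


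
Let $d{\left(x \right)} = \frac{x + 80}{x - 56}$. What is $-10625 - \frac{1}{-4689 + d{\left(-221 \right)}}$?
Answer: $- \frac{13798814723}{1298712} \approx -10625.0$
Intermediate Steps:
$d{\left(x \right)} = \frac{80 + x}{-56 + x}$
$-10625 - \frac{1}{-4689 + d{\left(-221 \right)}} = -10625 - \frac{1}{-4689 + \frac{80 - 221}{-56 - 221}} = -10625 - \frac{1}{-4689 + \frac{1}{-277} \left(-141\right)} = -10625 - \frac{1}{-4689 - - \frac{141}{277}} = -10625 - \frac{1}{-4689 + \frac{141}{277}} = -10625 - \frac{1}{- \frac{1298712}{277}} = -10625 - - \frac{277}{1298712} = -10625 + \frac{277}{1298712} = - \frac{13798814723}{1298712}$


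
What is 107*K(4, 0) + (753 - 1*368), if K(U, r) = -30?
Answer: -2825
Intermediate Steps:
107*K(4, 0) + (753 - 1*368) = 107*(-30) + (753 - 1*368) = -3210 + (753 - 368) = -3210 + 385 = -2825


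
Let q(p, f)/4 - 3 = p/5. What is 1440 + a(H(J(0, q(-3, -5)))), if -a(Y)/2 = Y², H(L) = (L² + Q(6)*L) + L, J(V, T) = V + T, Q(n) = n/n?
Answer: -14601312/625 ≈ -23362.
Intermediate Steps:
Q(n) = 1
q(p, f) = 12 + 4*p/5 (q(p, f) = 12 + 4*(p/5) = 12 + 4*p/5)
J(V, T) = T + V
H(L) = L² + 2*L (H(L) = (L² + 1*L) + L = (L² + L) + L = (L + L²) + L = L² + 2*L)
a(Y) = -2*Y²
1440 + a(H(J(0, q(-3, -5)))) = 1440 - 2*(2 + ((12 + (⅘)*(-3)) + 0))²*((12 + (⅘)*(-3)) + 0)² = 1440 - 2*(2 + ((12 - 12/5) + 0))²*((12 - 12/5) + 0)² = 1440 - 2*(2 + (48/5 + 0))²*(48/5 + 0)² = 1440 - 2*2304*(2 + 48/5)²/25 = 1440 - 2*((48/5)*(58/5))² = 1440 - 2*(2784/25)² = 1440 - 2*7750656/625 = 1440 - 15501312/625 = -14601312/625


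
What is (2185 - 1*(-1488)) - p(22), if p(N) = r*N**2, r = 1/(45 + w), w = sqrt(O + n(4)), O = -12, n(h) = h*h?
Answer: 172147/47 ≈ 3662.7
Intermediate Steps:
n(h) = h**2
w = 2 (w = sqrt(-12 + 4**2) = sqrt(-12 + 16) = sqrt(4) = 2)
r = 1/47 (r = 1/(45 + 2) = 1/47 ≈ 0.021277)
p(N) = N**2/47
(2185 - 1*(-1488)) - p(22) = (2185 - 1*(-1488)) - 22**2/47 = (2185 + 1488) - 484/47 = 3673 - 1*484/47 = 3673 - 484/47 = 172147/47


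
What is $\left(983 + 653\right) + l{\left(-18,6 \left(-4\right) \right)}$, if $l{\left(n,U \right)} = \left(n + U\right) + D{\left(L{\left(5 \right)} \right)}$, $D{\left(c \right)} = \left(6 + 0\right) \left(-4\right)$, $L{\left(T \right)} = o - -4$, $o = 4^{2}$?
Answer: $1570$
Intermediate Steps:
$o = 16$
$L{\left(T \right)} = 20$ ($L{\left(T \right)} = 16 - -4 = 16 + 4 = 20$)
$D{\left(c \right)} = -24$ ($D{\left(c \right)} = 6 \left(-4\right) = -24$)
$l{\left(n,U \right)} = -24 + U + n$ ($l{\left(n,U \right)} = \left(n + U\right) - 24 = \left(U + n\right) - 24 = -24 + U + n$)
$\left(983 + 653\right) + l{\left(-18,6 \left(-4\right) \right)} = \left(983 + 653\right) - 66 = 1636 - 66 = 1570$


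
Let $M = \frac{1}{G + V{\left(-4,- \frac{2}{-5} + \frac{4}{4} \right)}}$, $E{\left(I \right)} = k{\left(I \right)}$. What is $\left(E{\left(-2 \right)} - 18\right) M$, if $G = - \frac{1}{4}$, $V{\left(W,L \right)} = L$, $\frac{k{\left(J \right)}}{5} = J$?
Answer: $- \frac{560}{23} \approx -24.348$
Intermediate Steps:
$k{\left(J \right)} = 5 J$
$G = - \frac{1}{4}$ ($G = \left(-1\right) \frac{1}{4} = - \frac{1}{4} \approx -0.25$)
$E{\left(I \right)} = 5 I$
$M = \frac{20}{23}$ ($M = \frac{1}{- \frac{1}{4} + \left(- \frac{2}{-5} + \frac{4}{4}\right)} = \frac{1}{- \frac{1}{4} + \left(\left(-2\right) \left(- \frac{1}{5}\right) + 4 \cdot \frac{1}{4}\right)} = \frac{1}{- \frac{1}{4} + \left(\frac{2}{5} + 1\right)} = \frac{1}{- \frac{1}{4} + \frac{7}{5}} = \frac{1}{\frac{23}{20}} = \frac{20}{23} \approx 0.86957$)
$\left(E{\left(-2 \right)} - 18\right) M = \left(5 \left(-2\right) - 18\right) \frac{20}{23} = \left(-10 + \left(-24 + 6\right)\right) \frac{20}{23} = \left(-10 - 18\right) \frac{20}{23} = \left(-28\right) \frac{20}{23} = - \frac{560}{23}$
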